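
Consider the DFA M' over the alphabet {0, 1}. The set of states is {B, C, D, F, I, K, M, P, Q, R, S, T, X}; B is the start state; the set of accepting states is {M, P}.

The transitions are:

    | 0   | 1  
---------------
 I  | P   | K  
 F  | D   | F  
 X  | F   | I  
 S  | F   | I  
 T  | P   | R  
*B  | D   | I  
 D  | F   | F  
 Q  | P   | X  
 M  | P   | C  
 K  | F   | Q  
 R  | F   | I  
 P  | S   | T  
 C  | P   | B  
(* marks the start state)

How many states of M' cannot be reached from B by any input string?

Starting at B and following transitions, the reachable set is {B, D, F, I, K, P, Q, R, S, T, X}. That leaves C, M unreachable — 2 in total.

2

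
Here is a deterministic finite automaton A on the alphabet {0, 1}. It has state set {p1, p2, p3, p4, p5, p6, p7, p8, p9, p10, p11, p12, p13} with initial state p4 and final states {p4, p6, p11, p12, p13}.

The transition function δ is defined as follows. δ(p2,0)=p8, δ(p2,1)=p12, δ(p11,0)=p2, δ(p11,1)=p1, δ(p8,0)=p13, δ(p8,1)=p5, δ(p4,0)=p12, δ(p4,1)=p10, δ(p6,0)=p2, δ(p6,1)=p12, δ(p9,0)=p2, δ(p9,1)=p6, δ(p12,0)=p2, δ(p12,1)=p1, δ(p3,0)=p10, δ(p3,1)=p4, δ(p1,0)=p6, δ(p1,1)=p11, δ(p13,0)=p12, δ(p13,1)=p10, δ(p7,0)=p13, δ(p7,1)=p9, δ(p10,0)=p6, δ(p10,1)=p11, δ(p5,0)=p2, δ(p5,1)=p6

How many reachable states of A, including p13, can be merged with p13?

2

States {p3,p7,p9} cannot be reached from the start state, so discard them.
Initial partition by acceptance: {p4,p6,p11,p12,p13} | {p1,p2,p5,p8,p10}.
On input 0, block {p4,p6,p11,p12,p13} splits into {p6,p11,p12} and {p4,p13}.
On input 1, block {p6,p11,p12} splits into {p11,p12} and {p6}.
On input 0, block {p1,p2,p5,p8,p10} splits into {p1,p10} and {p2,p5} and {p8}.
On input 0, block {p2,p5} splits into {p2} and {p5}.
No further refinement is possible. Final partition (7 blocks): {p11,p12} | {p1,p10} | {p4,p13} | {p6} | {p2} | {p8} | {p5}.
State p13 belongs to the block {p4,p13}, which has 2 states.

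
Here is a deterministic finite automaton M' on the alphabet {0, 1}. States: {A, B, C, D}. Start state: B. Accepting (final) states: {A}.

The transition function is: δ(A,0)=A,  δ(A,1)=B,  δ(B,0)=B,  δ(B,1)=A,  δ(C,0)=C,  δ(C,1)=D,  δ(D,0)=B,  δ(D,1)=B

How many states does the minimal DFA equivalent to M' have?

2

Reachable states from the start: {A,B}. Unreachable: {C,D} — drop them.
Initial partition by acceptance: {A} | {B}.
No further refinement is possible. Final partition (2 blocks): {A} | {B}.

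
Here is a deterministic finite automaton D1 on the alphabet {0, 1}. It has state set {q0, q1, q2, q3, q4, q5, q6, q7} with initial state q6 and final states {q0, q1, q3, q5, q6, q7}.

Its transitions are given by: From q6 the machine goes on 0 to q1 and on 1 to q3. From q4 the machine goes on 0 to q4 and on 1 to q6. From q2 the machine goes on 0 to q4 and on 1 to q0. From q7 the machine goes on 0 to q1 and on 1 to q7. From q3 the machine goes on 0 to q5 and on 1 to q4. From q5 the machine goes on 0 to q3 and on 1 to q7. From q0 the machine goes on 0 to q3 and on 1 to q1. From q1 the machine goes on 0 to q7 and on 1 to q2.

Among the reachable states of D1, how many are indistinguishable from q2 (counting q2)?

Initial partition by acceptance: {q0,q1,q3,q5,q6,q7} | {q2,q4}.
Refine {q0,q1,q3,q5,q6,q7} on symbol 1: members go to different blocks, giving {q0,q5,q6,q7} and {q1,q3}.
Split {q0,q5,q6,q7} by δ(·,1) → {q0,q6} and {q5,q7}.
No further refinement is possible. Final partition (4 blocks): {q0,q6} | {q2,q4} | {q1,q3} | {q5,q7}.
The equivalence class containing q2 is {q2,q4}, of size 2.

2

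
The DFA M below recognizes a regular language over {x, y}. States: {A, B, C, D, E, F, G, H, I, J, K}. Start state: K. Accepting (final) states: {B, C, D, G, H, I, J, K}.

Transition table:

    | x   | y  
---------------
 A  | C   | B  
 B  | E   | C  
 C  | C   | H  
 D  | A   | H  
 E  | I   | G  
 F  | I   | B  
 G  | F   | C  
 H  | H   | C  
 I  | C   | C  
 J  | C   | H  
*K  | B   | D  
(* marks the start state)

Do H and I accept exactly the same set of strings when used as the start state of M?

Yes

First remove the unreachable states {J}; 10 states remain.
Start with accepting vs non-accepting: {B,C,D,G,H,I,K} | {A,E,F}.
Refine {B,C,D,G,H,I,K} on symbol x: members go to different blocks, giving {C,H,I,K} and {B,D,G}.
Split {C,H,I,K} by δ(·,x) → {C,H,I} and {K}.
The partition is now stable with 4 blocks: {C,H,I} | {A,E,F} | {B,D,G} | {K}.
H and I lie in the same block of the stable partition, so they are equivalent — no string distinguishes them.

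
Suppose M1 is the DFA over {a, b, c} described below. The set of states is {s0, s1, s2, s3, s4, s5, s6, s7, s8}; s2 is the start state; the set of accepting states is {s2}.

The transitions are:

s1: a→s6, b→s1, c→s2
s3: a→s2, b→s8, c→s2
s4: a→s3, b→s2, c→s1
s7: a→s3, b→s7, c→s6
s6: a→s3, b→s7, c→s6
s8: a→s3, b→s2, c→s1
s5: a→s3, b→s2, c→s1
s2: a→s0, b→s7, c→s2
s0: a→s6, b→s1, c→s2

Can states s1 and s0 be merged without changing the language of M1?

Yes

Reachable states from the start: {s0,s1,s2,s3,s6,s7,s8}. Unreachable: {s4,s5} — drop them.
Initial partition by acceptance: {s2} | {s0,s1,s3,s6,s7,s8}.
On input a, block {s0,s1,s3,s6,s7,s8} splits into {s0,s1,s6,s7,s8} and {s3}.
Split {s0,s1,s6,s7,s8} by δ(·,a) → {s6,s7,s8} and {s0,s1}.
Refine {s6,s7,s8} on symbol b: members go to different blocks, giving {s6,s7} and {s8}.
No further refinement is possible. Final partition (5 blocks): {s2} | {s6,s7} | {s3} | {s0,s1} | {s8}.
s1 and s0 lie in the same block of the stable partition, so they are equivalent — no string distinguishes them.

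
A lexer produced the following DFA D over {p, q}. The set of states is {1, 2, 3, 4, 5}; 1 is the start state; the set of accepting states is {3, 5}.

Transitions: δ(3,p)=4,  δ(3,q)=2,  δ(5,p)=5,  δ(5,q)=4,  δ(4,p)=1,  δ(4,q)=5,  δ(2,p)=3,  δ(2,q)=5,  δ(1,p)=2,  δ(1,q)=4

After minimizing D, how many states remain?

5

All states are reachable from the start state.
P0 = {3,5} | {1,2,4}.
Split {3,5} by δ(·,p) → {3} and {5}.
Split {1,2,4} by δ(·,p) → {1,4} and {2}.
Split {1,4} by δ(·,p) → {1} and {4}.
The partition is now stable with 5 blocks: {3} | {1} | {5} | {2} | {4}.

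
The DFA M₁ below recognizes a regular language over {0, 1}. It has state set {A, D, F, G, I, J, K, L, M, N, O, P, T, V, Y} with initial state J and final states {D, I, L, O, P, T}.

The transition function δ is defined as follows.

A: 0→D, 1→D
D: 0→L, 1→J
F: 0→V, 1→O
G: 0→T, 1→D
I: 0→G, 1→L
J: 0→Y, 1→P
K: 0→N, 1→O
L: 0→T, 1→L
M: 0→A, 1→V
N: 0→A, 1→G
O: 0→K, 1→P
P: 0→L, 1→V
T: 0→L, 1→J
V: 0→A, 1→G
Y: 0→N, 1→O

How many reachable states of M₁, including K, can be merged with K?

First remove the unreachable states {F,I,M}; 12 states remain.
Start with accepting vs non-accepting: {D,L,O,P,T} | {A,G,J,K,N,V,Y}.
On input 0, block {D,L,O,P,T} splits into {D,L,P,T} and {O}.
On input 1, block {D,L,P,T} splits into {D,P,T} and {L}.
Split {A,G,J,K,N,V,Y} by δ(·,0) → {J,K,N,V,Y} and {A,G}.
On input 0, block {J,K,N,V,Y} splits into {J,K,Y} and {N,V}.
Refine {D,P,T} on symbol 1: members go to different blocks, giving {D,T} and {P}.
On input 0, block {J,K,Y} splits into {K,Y} and {J}.
Stable partition: {D,T} | {K,Y} | {O} | {L} | {A,G} | {N,V} | {P} | {J} — 8 equivalence classes.
The equivalence class containing K is {K,Y}, of size 2.

2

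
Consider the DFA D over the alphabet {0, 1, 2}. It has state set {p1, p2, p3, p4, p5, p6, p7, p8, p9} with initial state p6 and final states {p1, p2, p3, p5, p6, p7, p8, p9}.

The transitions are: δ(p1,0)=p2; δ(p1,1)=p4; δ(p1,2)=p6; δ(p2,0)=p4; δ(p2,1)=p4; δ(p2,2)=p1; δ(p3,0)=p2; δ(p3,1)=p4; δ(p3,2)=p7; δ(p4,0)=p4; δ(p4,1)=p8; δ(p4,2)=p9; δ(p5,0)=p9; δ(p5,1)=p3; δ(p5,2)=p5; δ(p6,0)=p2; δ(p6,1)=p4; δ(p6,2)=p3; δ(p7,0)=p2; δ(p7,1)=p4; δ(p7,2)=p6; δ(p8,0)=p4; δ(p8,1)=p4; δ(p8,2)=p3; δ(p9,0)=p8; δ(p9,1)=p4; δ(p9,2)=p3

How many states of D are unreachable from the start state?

No path from p6 leads to p5; the other 8 states are all reachable.

1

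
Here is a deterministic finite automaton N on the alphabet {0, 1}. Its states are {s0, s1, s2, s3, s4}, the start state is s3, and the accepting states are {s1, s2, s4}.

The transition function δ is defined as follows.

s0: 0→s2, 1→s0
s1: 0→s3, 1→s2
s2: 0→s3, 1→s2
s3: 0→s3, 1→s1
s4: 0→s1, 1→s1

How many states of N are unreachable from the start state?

2

No path from s3 leads to s0, s4; the other 3 states are all reachable.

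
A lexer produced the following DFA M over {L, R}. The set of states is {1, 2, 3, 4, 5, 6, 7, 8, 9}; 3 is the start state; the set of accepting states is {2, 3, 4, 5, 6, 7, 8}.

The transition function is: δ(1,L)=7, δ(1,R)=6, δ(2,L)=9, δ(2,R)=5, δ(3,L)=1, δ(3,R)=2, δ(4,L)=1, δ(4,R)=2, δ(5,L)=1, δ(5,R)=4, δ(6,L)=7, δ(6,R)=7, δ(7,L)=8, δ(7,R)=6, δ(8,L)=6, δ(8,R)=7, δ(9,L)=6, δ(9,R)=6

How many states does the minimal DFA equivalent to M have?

Every state is reachable, so we keep all 9.
P0 = {2,3,4,5,6,7,8} | {1,9}.
Refine {2,3,4,5,6,7,8} on symbol L: members go to different blocks, giving {2,3,4,5} and {6,7,8}.
The partition is now stable with 3 blocks: {2,3,4,5} | {1,9} | {6,7,8}.

3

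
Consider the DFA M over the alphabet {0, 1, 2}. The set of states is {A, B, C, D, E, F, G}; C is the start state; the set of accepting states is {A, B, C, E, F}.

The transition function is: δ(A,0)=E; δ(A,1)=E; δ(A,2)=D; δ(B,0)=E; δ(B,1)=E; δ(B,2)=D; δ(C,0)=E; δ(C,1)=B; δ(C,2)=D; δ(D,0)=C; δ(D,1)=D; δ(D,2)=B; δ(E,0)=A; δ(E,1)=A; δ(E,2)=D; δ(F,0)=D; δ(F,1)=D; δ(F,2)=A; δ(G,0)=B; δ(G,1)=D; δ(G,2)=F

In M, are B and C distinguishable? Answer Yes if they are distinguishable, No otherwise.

States {F,G} cannot be reached from the start state, so discard them.
Initial partition by acceptance: {A,B,C,E} | {D}.
Stable partition: {A,B,C,E} | {D} — 2 equivalence classes.
B and C lie in the same block of the stable partition, so they are equivalent — no string distinguishes them.

No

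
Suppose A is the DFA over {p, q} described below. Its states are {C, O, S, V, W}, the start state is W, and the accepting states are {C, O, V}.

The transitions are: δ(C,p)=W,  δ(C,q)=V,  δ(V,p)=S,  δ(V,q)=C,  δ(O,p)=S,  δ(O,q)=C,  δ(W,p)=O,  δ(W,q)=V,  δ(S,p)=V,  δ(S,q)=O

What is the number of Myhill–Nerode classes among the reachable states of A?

2

Every state is reachable, so we keep all 5.
P0 = {C,O,V} | {S,W}.
Stable partition: {C,O,V} | {S,W} — 2 equivalence classes.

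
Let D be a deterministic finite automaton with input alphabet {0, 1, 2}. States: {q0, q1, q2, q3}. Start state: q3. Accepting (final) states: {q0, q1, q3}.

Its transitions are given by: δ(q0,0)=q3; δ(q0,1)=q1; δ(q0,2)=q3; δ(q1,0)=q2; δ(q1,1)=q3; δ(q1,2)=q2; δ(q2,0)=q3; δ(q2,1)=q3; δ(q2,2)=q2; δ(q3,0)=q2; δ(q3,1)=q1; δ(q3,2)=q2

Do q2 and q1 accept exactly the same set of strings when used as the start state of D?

No

Reachable states from the start: {q1,q2,q3}. Unreachable: {q0} — drop them.
P0 = {q1,q3} | {q2}.
Stable partition: {q1,q3} | {q2} — 2 equivalence classes.
q2 and q1 end up in different blocks, so they are distinguishable. For instance, the string 'ε' is accepted from only q1.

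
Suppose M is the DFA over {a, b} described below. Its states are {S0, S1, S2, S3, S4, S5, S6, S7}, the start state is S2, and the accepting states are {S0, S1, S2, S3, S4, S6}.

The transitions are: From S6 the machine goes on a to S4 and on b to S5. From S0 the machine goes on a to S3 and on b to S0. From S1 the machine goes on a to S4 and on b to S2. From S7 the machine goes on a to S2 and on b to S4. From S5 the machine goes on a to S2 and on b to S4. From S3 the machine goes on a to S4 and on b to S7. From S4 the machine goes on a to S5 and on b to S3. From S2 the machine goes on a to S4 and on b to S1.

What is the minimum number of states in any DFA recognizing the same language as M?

States {S0,S6} cannot be reached from the start state, so discard them.
Initial partition by acceptance: {S1,S2,S3,S4} | {S5,S7}.
Split {S1,S2,S3,S4} by δ(·,a) → {S1,S2,S3} and {S4}.
On input b, block {S1,S2,S3} splits into {S1,S2} and {S3}.
The partition is now stable with 4 blocks: {S1,S2} | {S5,S7} | {S4} | {S3}.

4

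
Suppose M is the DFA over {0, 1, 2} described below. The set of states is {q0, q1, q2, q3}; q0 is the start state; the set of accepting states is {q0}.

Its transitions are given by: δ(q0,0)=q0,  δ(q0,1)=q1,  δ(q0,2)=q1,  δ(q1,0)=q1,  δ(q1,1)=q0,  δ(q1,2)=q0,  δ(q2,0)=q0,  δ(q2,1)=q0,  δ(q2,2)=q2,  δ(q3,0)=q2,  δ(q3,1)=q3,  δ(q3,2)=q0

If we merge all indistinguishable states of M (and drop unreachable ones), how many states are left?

2

Reachable states from the start: {q0,q1}. Unreachable: {q2,q3} — drop them.
Start with accepting vs non-accepting: {q0} | {q1}.
No further refinement is possible. Final partition (2 blocks): {q0} | {q1}.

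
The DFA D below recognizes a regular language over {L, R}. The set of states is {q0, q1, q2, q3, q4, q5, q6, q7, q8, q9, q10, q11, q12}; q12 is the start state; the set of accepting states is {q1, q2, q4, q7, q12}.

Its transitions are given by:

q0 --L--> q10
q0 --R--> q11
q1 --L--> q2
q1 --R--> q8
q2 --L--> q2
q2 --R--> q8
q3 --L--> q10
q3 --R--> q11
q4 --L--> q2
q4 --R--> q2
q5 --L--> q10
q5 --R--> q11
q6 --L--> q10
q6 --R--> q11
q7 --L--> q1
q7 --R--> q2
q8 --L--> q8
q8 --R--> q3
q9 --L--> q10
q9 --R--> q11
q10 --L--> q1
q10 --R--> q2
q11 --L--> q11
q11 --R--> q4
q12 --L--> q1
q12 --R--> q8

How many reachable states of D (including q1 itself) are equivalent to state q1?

First remove the unreachable states {q0,q5,q6,q7,q9}; 8 states remain.
P0 = {q1,q2,q4,q12} | {q3,q8,q10,q11}.
On input R, block {q1,q2,q4,q12} splits into {q1,q2,q12} and {q4}.
On input L, block {q3,q8,q10,q11} splits into {q3,q8,q11} and {q10}.
On input L, block {q3,q8,q11} splits into {q8,q11} and {q3}.
On input R, block {q8,q11} splits into {q8} and {q11}.
The partition is now stable with 6 blocks: {q1,q2,q12} | {q8} | {q4} | {q10} | {q3} | {q11}.
The equivalence class containing q1 is {q1,q2,q12}, of size 3.

3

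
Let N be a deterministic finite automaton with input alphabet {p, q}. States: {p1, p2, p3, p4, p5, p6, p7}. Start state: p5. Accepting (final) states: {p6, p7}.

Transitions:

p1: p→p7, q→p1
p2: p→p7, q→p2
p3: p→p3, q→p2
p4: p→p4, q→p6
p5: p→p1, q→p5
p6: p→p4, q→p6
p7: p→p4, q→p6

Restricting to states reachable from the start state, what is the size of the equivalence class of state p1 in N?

1

Reachable states from the start: {p1,p4,p5,p6,p7}. Unreachable: {p2,p3} — drop them.
P0 = {p6,p7} | {p1,p4,p5}.
Split {p1,p4,p5} by δ(·,p) → {p4,p5} and {p1}.
Split {p4,p5} by δ(·,p) → {p4} and {p5}.
No further refinement is possible. Final partition (4 blocks): {p6,p7} | {p4} | {p1} | {p5}.
State p1 belongs to the block {p1}, which has 1 states.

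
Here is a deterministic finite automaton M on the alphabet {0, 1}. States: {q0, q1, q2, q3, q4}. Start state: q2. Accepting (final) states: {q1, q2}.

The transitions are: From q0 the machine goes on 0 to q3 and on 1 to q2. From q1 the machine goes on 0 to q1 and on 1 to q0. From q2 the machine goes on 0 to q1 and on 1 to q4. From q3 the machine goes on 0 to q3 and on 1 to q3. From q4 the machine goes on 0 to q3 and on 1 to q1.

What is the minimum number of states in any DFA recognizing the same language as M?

3

All states are reachable from the start state.
Initial partition by acceptance: {q1,q2} | {q0,q3,q4}.
Refine {q0,q3,q4} on symbol 1: members go to different blocks, giving {q0,q4} and {q3}.
No further refinement is possible. Final partition (3 blocks): {q1,q2} | {q0,q4} | {q3}.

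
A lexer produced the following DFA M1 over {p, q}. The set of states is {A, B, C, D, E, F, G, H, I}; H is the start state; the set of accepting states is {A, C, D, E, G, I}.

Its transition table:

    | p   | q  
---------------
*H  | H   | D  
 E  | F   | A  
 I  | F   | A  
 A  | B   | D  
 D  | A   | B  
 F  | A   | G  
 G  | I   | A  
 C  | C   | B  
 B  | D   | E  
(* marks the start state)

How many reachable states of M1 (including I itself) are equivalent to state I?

States {C} cannot be reached from the start state, so discard them.
Start with accepting vs non-accepting: {A,D,E,G,I} | {B,F,H}.
Split {A,D,E,G,I} by δ(·,p) → {A,E,I} and {D,G}.
Split {A,E,I} by δ(·,q) → {E,I} and {A}.
On input p, block {B,F,H} splits into {B} and {F} and {H}.
On input p, block {D,G} splits into {D} and {G}.
The partition is now stable with 7 blocks: {E,I} | {B} | {D} | {A} | {F} | {H} | {G}.
The equivalence class containing I is {E,I}, of size 2.

2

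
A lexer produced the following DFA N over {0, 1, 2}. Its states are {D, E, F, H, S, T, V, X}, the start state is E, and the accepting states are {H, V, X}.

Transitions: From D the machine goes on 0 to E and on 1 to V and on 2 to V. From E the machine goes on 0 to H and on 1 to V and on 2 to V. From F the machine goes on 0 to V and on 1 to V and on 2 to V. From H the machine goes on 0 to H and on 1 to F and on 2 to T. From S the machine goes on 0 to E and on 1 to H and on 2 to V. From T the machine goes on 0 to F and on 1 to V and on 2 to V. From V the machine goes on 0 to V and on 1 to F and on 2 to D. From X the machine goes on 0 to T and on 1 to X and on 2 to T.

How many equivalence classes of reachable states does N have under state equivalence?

Reachable states from the start: {D,E,F,H,T,V}. Unreachable: {S,X} — drop them.
P0 = {H,V} | {D,E,F,T}.
Refine {D,E,F,T} on symbol 0: members go to different blocks, giving {D,T} and {E,F}.
Stable partition: {H,V} | {D,T} | {E,F} — 3 equivalence classes.

3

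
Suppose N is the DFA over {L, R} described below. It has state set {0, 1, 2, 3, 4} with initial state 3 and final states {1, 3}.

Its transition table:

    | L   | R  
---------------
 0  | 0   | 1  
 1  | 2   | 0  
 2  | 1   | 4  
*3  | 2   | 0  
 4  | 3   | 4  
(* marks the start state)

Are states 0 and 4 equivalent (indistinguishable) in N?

No

Every state is reachable, so we keep all 5.
Start with accepting vs non-accepting: {1,3} | {0,2,4}.
On input L, block {0,2,4} splits into {2,4} and {0}.
No further refinement is possible. Final partition (3 blocks): {1,3} | {2,4} | {0}.
0 and 4 end up in different blocks, so they are distinguishable. For instance, the string 'L' is accepted from only 4.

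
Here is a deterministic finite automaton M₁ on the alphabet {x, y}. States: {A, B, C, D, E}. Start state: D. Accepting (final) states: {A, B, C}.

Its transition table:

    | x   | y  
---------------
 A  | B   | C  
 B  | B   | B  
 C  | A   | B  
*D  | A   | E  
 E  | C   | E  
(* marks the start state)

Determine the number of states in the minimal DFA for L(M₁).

P0 = {A,B,C} | {D,E}.
Stable partition: {A,B,C} | {D,E} — 2 equivalence classes.

2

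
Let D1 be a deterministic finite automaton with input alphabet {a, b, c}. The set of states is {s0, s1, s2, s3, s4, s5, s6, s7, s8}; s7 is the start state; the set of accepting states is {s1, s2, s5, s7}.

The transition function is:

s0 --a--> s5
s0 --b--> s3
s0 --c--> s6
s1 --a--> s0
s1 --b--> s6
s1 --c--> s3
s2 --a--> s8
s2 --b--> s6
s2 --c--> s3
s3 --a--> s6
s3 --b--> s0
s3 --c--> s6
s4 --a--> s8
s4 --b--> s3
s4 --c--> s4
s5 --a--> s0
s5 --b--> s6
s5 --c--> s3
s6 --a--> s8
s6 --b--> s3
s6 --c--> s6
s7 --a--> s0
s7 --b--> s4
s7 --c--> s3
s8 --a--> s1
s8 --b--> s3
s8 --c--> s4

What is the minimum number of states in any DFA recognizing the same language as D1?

4

First remove the unreachable states {s2}; 8 states remain.
Start with accepting vs non-accepting: {s1,s5,s7} | {s0,s3,s4,s6,s8}.
Split {s0,s3,s4,s6,s8} by δ(·,a) → {s3,s4,s6} and {s0,s8}.
Split {s3,s4,s6} by δ(·,a) → {s4,s6} and {s3}.
The partition is now stable with 4 blocks: {s1,s5,s7} | {s4,s6} | {s0,s8} | {s3}.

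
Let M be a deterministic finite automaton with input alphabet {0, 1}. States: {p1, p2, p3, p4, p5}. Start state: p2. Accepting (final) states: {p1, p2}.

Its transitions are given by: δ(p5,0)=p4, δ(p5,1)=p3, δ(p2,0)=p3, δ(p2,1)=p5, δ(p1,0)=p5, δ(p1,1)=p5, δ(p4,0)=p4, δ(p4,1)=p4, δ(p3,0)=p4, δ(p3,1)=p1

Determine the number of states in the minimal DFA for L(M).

Initial partition by acceptance: {p1,p2} | {p3,p4,p5}.
On input 1, block {p3,p4,p5} splits into {p4,p5} and {p3}.
On input 0, block {p1,p2} splits into {p1} and {p2}.
Split {p4,p5} by δ(·,1) → {p4} and {p5}.
Stable partition: {p1} | {p4} | {p3} | {p2} | {p5} — 5 equivalence classes.

5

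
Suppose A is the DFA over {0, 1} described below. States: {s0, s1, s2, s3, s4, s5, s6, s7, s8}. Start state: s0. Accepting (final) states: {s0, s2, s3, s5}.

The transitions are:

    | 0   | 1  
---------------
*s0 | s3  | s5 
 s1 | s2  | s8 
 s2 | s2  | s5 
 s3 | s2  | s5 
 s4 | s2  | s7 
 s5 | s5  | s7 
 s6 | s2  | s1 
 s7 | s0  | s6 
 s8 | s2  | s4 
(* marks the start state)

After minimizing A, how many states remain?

Every state is reachable, so we keep all 9.
P0 = {s0,s2,s3,s5} | {s1,s4,s6,s7,s8}.
Refine {s0,s2,s3,s5} on symbol 1: members go to different blocks, giving {s0,s2,s3} and {s5}.
No further refinement is possible. Final partition (3 blocks): {s0,s2,s3} | {s1,s4,s6,s7,s8} | {s5}.

3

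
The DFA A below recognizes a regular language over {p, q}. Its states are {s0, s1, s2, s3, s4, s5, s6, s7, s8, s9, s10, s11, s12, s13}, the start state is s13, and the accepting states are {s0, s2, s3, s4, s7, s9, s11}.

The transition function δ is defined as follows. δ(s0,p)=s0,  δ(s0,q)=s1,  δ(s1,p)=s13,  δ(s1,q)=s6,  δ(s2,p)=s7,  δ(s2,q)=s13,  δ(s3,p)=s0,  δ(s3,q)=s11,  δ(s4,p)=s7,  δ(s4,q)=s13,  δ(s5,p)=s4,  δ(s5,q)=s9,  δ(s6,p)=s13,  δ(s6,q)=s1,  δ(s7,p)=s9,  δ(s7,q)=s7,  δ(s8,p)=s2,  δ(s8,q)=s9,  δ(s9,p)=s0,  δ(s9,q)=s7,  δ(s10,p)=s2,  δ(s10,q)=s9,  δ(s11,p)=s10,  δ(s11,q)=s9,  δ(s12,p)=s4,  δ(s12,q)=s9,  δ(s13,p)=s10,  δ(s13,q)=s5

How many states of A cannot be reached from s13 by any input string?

No path from s13 leads to s3, s8, s11, s12; the other 10 states are all reachable.

4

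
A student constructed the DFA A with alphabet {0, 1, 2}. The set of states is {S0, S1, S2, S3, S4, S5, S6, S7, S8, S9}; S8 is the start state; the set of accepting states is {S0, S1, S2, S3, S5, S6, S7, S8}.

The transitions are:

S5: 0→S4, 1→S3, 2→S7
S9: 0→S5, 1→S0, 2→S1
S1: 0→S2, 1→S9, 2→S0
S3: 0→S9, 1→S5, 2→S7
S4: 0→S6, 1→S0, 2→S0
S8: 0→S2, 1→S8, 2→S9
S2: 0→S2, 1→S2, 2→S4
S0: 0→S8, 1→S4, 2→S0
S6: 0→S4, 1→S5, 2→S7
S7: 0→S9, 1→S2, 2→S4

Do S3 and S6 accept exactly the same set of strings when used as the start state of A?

Yes

All states are reachable from the start state.
P0 = {S0,S1,S2,S3,S5,S6,S7,S8} | {S4,S9}.
On input 0, block {S0,S1,S2,S3,S5,S6,S7,S8} splits into {S0,S1,S2,S8} and {S3,S5,S6,S7}.
Refine {S0,S1,S2,S8} on symbol 1: members go to different blocks, giving {S0,S1} and {S2,S8}.
Refine {S3,S5,S6,S7} on symbol 1: members go to different blocks, giving {S3,S5,S6} and {S7}.
No further refinement is possible. Final partition (5 blocks): {S0,S1} | {S4,S9} | {S3,S5,S6} | {S2,S8} | {S7}.
S3 and S6 lie in the same block of the stable partition, so they are equivalent — no string distinguishes them.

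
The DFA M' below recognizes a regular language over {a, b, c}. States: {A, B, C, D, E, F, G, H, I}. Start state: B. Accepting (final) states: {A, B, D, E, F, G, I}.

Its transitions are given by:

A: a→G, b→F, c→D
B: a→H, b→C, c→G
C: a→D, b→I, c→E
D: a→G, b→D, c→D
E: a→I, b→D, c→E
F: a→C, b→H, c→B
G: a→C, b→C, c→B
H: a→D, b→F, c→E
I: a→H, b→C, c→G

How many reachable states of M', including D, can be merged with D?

Reachable states from the start: {B,C,D,E,F,G,H,I}. Unreachable: {A} — drop them.
Start with accepting vs non-accepting: {B,D,E,F,G,I} | {C,H}.
On input a, block {B,D,E,F,G,I} splits into {B,F,G,I} and {D,E}.
The partition is now stable with 3 blocks: {B,F,G,I} | {C,H} | {D,E}.
State D belongs to the block {D,E}, which has 2 states.

2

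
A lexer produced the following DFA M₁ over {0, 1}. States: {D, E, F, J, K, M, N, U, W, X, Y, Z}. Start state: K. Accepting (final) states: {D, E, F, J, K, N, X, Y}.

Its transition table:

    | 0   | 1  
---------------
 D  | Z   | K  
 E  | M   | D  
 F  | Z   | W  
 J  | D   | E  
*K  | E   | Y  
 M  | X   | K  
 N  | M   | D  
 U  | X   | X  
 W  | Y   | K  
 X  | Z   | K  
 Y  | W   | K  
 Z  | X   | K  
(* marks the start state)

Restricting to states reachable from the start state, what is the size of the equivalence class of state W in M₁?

3

Reachable states from the start: {D,E,K,M,W,X,Y,Z}. Unreachable: {F,J,N,U} — drop them.
P0 = {D,E,K,X,Y} | {M,W,Z}.
On input 0, block {D,E,K,X,Y} splits into {D,E,X,Y} and {K}.
Split {D,E,X,Y} by δ(·,1) → {D,X,Y} and {E}.
No further refinement is possible. Final partition (4 blocks): {D,X,Y} | {M,W,Z} | {K} | {E}.
State W belongs to the block {M,W,Z}, which has 3 states.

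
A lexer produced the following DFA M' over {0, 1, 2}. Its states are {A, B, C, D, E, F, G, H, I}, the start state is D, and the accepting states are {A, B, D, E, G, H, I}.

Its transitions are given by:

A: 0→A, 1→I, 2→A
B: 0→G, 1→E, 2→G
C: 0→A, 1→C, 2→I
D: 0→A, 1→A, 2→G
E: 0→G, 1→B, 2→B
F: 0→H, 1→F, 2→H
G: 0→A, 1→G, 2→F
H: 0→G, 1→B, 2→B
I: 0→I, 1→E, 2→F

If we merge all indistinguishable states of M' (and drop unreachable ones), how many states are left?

7

Reachable states from the start: {A,B,D,E,F,G,H,I}. Unreachable: {C} — drop them.
P0 = {A,B,D,E,G,H,I} | {F}.
On input 2, block {A,B,D,E,G,H,I} splits into {A,B,D,E,H} and {G,I}.
Split {A,B,D,E,H} by δ(·,0) → {B,E,H} and {A,D}.
Split {B,E,H} by δ(·,2) → {E,H} and {B}.
Refine {G,I} on symbol 0: members go to different blocks, giving {G} and {I}.
Refine {A,D} on symbol 1: members go to different blocks, giving {A} and {D}.
Stable partition: {E,H} | {F} | {G} | {A} | {B} | {I} | {D} — 7 equivalence classes.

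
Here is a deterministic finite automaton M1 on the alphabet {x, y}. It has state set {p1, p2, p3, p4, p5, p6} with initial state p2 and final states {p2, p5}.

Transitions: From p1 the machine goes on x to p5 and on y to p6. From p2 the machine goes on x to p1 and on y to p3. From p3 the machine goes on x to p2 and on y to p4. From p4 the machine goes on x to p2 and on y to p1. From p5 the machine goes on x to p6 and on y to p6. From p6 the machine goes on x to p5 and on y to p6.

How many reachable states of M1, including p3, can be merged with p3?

4

Initial partition by acceptance: {p2,p5} | {p1,p3,p4,p6}.
No further refinement is possible. Final partition (2 blocks): {p2,p5} | {p1,p3,p4,p6}.
State p3 belongs to the block {p1,p3,p4,p6}, which has 4 states.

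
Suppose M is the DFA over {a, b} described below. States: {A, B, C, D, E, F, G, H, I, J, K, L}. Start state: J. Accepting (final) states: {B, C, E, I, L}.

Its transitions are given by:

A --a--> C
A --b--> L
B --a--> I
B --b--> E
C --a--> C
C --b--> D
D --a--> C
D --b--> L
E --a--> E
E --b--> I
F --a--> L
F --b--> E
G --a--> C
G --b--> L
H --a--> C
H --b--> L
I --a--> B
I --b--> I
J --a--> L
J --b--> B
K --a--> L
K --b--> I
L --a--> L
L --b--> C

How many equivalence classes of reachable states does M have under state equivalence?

States {A,F,G,H,K} cannot be reached from the start state, so discard them.
Initial partition by acceptance: {B,C,E,I,L} | {D,J}.
Refine {B,C,E,I,L} on symbol b: members go to different blocks, giving {B,E,I,L} and {C}.
On input b, block {B,E,I,L} splits into {B,E,I} and {L}.
On input a, block {D,J} splits into {D} and {J}.
The partition is now stable with 5 blocks: {B,E,I} | {D} | {C} | {L} | {J}.

5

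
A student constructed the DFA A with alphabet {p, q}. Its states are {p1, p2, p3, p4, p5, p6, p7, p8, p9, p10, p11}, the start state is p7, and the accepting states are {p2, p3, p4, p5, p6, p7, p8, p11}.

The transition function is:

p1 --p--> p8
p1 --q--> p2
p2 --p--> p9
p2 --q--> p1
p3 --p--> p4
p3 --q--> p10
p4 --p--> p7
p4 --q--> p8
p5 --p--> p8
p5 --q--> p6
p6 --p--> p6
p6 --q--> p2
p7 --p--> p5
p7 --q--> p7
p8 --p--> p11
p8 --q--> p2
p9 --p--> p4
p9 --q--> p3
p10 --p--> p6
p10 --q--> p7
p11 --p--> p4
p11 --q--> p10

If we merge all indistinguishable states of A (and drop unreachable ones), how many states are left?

All states are reachable from the start state.
Initial partition by acceptance: {p2,p3,p4,p5,p6,p7,p8,p11} | {p1,p9,p10}.
Split {p2,p3,p4,p5,p6,p7,p8,p11} by δ(·,p) → {p3,p4,p5,p6,p7,p8,p11} and {p2}.
Split {p3,p4,p5,p6,p7,p8,p11} by δ(·,q) → {p4,p5,p7} and {p3,p11} and {p6,p8}.
Split {p4,p5,p7} by δ(·,p) → {p4,p7} and {p5}.
Refine {p4,p7} on symbol p: members go to different blocks, giving {p4} and {p7}.
Split {p1,p9,p10} by δ(·,p) → {p1,p10} and {p9}.
Split {p1,p10} by δ(·,q) → {p1} and {p10}.
On input p, block {p6,p8} splits into {p6} and {p8}.
Stable partition: {p4} | {p1} | {p2} | {p3,p11} | {p6} | {p5} | {p7} | {p9} | {p10} | {p8} — 10 equivalence classes.

10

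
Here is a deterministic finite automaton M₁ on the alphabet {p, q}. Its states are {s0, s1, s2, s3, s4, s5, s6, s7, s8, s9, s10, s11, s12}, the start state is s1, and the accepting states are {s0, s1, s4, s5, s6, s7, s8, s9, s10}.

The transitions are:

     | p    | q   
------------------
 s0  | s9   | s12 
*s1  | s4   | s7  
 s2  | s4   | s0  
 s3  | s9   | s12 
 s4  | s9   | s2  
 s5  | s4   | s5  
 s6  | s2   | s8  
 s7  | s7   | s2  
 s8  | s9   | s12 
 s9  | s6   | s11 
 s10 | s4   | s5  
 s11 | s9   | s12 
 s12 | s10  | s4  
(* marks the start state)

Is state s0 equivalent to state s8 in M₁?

Reachable states from the start: {s0,s1,s2,s4,s5,s6,s7,s8,s9,s10,s11,s12}. Unreachable: {s3} — drop them.
Start with accepting vs non-accepting: {s0,s1,s4,s5,s6,s7,s8,s9,s10} | {s2,s11,s12}.
Split {s0,s1,s4,s5,s6,s7,s8,s9,s10} by δ(·,p) → {s0,s1,s4,s5,s7,s8,s9,s10} and {s6}.
Split {s0,s1,s4,s5,s7,s8,s9,s10} by δ(·,p) → {s0,s1,s4,s5,s7,s8,s10} and {s9}.
Split {s0,s1,s4,s5,s7,s8,s10} by δ(·,p) → {s1,s5,s7,s10} and {s0,s4,s8}.
Refine {s1,s5,s7,s10} on symbol p: members go to different blocks, giving {s1,s5,s10} and {s7}.
On input q, block {s1,s5,s10} splits into {s5,s10} and {s1}.
Split {s2,s11,s12} by δ(·,p) → {s2} and {s11} and {s12}.
On input q, block {s0,s4,s8} splits into {s0,s8} and {s4}.
Stable partition: {s5,s10} | {s2} | {s6} | {s9} | {s0,s8} | {s7} | {s1} | {s11} | {s12} | {s4} — 10 equivalence classes.
s0 and s8 lie in the same block of the stable partition, so they are equivalent — no string distinguishes them.

Yes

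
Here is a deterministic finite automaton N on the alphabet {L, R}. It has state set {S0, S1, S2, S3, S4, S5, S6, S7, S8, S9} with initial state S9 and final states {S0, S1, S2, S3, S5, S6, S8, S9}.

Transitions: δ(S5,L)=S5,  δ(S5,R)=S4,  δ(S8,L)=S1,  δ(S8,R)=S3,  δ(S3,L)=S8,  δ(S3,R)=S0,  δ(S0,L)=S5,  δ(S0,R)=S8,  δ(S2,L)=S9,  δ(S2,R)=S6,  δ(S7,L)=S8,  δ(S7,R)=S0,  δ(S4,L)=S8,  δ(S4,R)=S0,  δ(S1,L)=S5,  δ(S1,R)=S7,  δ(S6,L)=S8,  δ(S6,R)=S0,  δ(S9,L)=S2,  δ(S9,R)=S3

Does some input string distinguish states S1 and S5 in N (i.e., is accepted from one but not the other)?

No

Initial partition by acceptance: {S0,S1,S2,S3,S5,S6,S8,S9} | {S4,S7}.
Refine {S0,S1,S2,S3,S5,S6,S8,S9} on symbol R: members go to different blocks, giving {S0,S2,S3,S6,S8,S9} and {S1,S5}.
On input L, block {S0,S2,S3,S6,S8,S9} splits into {S2,S3,S6,S9} and {S0,S8}.
Split {S2,S3,S6,S9} by δ(·,L) → {S2,S9} and {S3,S6}.
Split {S0,S8} by δ(·,R) → {S0} and {S8}.
Stable partition: {S2,S9} | {S4,S7} | {S1,S5} | {S0} | {S3,S6} | {S8} — 6 equivalence classes.
S1 and S5 lie in the same block of the stable partition, so they are equivalent — no string distinguishes them.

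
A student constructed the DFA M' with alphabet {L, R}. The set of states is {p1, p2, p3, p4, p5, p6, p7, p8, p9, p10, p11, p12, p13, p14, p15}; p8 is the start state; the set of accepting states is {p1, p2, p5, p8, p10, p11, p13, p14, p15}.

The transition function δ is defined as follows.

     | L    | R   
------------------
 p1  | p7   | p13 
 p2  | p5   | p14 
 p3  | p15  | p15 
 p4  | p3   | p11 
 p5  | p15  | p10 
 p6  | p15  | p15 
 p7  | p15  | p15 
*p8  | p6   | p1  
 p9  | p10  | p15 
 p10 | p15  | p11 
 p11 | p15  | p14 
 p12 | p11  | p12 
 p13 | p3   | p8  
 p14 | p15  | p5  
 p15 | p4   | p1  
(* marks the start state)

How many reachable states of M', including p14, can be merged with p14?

States {p2,p9,p12} cannot be reached from the start state, so discard them.
Initial partition by acceptance: {p1,p5,p8,p10,p11,p13,p14,p15} | {p3,p4,p6,p7}.
Split {p1,p5,p8,p10,p11,p13,p14,p15} by δ(·,L) → {p1,p8,p13,p15} and {p5,p10,p11,p14}.
On input L, block {p3,p4,p6,p7} splits into {p3,p6,p7} and {p4}.
Split {p1,p8,p13,p15} by δ(·,L) → {p1,p8,p13} and {p15}.
Stable partition: {p1,p8,p13} | {p3,p6,p7} | {p5,p10,p11,p14} | {p4} | {p15} — 5 equivalence classes.
The equivalence class containing p14 is {p5,p10,p11,p14}, of size 4.

4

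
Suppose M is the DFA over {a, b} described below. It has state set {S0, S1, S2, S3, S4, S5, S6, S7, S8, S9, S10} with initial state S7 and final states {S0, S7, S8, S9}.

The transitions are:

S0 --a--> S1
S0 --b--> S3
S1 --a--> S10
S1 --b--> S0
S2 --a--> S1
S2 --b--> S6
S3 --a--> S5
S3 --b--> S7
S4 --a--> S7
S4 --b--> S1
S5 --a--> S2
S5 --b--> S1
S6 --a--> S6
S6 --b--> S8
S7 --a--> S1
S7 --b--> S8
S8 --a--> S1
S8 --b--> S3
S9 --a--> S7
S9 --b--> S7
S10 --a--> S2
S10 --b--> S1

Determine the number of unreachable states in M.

No path from S7 leads to S4, S9; the other 9 states are all reachable.

2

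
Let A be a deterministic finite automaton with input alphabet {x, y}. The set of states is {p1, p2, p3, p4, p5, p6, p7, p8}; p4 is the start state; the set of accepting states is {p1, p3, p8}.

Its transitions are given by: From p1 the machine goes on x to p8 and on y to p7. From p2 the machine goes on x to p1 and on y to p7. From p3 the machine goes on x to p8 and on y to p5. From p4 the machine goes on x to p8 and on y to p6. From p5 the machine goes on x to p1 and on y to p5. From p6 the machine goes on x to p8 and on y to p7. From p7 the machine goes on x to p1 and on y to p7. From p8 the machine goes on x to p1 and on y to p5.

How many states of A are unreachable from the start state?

2

BFS from p4 reaches {p1, p4, p5, p6, p7, p8}; the 2 state(s) p2, p3 are never visited.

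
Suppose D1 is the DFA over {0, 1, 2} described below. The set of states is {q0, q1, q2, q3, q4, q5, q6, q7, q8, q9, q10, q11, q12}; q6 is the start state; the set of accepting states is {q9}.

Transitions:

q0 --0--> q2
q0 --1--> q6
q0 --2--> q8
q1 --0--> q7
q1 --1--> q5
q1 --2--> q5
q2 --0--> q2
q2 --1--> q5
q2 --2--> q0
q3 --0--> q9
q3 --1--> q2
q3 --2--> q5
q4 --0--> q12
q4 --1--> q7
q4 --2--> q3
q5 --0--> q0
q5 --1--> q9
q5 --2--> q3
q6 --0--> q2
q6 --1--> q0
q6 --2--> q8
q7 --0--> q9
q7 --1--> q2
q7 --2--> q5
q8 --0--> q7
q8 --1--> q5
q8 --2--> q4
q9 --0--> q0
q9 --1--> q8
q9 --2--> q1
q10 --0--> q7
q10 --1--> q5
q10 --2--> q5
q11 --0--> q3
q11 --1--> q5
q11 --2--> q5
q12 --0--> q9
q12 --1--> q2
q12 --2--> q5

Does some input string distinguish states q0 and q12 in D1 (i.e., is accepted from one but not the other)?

States {q10,q11} cannot be reached from the start state, so discard them.
P0 = {q9} | {q0,q1,q2,q3,q4,q5,q6,q7,q8,q12}.
Refine {q0,q1,q2,q3,q4,q5,q6,q7,q8,q12} on symbol 0: members go to different blocks, giving {q0,q1,q2,q4,q5,q6,q8} and {q3,q7,q12}.
Split {q0,q1,q2,q4,q5,q6,q8} by δ(·,0) → {q0,q2,q5,q6} and {q1,q4,q8}.
Refine {q0,q2,q5,q6} on symbol 1: members go to different blocks, giving {q0,q2,q6} and {q5}.
Refine {q0,q2,q6} on symbol 1: members go to different blocks, giving {q0,q6} and {q2}.
On input 1, block {q1,q4,q8} splits into {q1,q8} and {q4}.
On input 2, block {q1,q8} splits into {q1} and {q8}.
No further refinement is possible. Final partition (8 blocks): {q9} | {q0,q6} | {q3,q7,q12} | {q1} | {q5} | {q2} | {q4} | {q8}.
q0 and q12 end up in different blocks, so they are distinguishable. For instance, the string '0' is accepted from only q12.

Yes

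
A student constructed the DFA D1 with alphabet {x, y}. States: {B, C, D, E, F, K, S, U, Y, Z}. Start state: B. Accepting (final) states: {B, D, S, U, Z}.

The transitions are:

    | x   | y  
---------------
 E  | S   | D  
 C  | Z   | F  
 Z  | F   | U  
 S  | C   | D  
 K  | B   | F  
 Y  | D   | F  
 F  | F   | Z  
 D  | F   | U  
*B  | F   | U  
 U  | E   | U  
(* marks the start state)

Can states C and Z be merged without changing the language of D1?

No

States {K,Y} cannot be reached from the start state, so discard them.
P0 = {B,D,S,U,Z} | {C,E,F}.
On input x, block {C,E,F} splits into {C,E} and {F}.
On input x, block {B,D,S,U,Z} splits into {B,D,Z} and {S,U}.
On input x, block {C,E} splits into {E} and {C}.
Refine {S,U} on symbol x: members go to different blocks, giving {U} and {S}.
The partition is now stable with 6 blocks: {B,D,Z} | {E} | {F} | {U} | {C} | {S}.
C and Z end up in different blocks, so they are distinguishable. For instance, the string 'ε' is accepted from only Z.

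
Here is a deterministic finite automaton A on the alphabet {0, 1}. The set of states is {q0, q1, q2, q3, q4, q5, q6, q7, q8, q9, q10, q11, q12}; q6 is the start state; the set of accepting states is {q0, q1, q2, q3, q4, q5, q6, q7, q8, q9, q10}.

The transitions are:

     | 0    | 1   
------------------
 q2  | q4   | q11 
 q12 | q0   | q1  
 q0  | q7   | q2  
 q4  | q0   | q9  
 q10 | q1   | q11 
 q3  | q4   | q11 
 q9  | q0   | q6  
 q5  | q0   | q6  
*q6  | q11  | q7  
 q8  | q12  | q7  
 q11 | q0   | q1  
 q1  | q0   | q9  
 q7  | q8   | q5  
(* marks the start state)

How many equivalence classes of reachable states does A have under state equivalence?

Reachable states from the start: {q0,q1,q2,q4,q5,q6,q7,q8,q9,q11,q12}. Unreachable: {q3,q10} — drop them.
Initial partition by acceptance: {q0,q1,q2,q4,q5,q6,q7,q8,q9} | {q11,q12}.
Refine {q0,q1,q2,q4,q5,q6,q7,q8,q9} on symbol 0: members go to different blocks, giving {q0,q1,q2,q4,q5,q7,q9} and {q6,q8}.
Split {q0,q1,q2,q4,q5,q7,q9} by δ(·,0) → {q0,q1,q2,q4,q5,q9} and {q7}.
Refine {q0,q1,q2,q4,q5,q9} on symbol 0: members go to different blocks, giving {q1,q2,q4,q5,q9} and {q0}.
Split {q1,q2,q4,q5,q9} by δ(·,0) → {q1,q4,q5,q9} and {q2}.
On input 1, block {q1,q4,q5,q9} splits into {q1,q4} and {q5,q9}.
No further refinement is possible. Final partition (7 blocks): {q1,q4} | {q11,q12} | {q6,q8} | {q7} | {q0} | {q2} | {q5,q9}.

7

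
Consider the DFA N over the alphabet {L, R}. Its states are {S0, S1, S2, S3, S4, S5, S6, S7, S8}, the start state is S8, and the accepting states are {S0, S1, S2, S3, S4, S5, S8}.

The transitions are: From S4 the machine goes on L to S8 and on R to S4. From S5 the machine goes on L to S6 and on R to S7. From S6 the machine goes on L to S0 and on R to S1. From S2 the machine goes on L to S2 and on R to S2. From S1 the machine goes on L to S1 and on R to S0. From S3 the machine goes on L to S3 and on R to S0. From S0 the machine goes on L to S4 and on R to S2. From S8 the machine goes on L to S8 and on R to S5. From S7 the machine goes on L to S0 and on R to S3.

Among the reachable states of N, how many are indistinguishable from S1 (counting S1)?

Start with accepting vs non-accepting: {S0,S1,S2,S3,S4,S5,S8} | {S6,S7}.
Split {S0,S1,S2,S3,S4,S5,S8} by δ(·,L) → {S0,S1,S2,S3,S4,S8} and {S5}.
Split {S0,S1,S2,S3,S4,S8} by δ(·,R) → {S0,S1,S2,S3,S4} and {S8}.
On input L, block {S0,S1,S2,S3,S4} splits into {S0,S1,S2,S3} and {S4}.
Refine {S0,S1,S2,S3} on symbol L: members go to different blocks, giving {S1,S2,S3} and {S0}.
On input R, block {S1,S2,S3} splits into {S1,S3} and {S2}.
Stable partition: {S1,S3} | {S6,S7} | {S5} | {S8} | {S4} | {S0} | {S2} — 7 equivalence classes.
State S1 belongs to the block {S1,S3}, which has 2 states.

2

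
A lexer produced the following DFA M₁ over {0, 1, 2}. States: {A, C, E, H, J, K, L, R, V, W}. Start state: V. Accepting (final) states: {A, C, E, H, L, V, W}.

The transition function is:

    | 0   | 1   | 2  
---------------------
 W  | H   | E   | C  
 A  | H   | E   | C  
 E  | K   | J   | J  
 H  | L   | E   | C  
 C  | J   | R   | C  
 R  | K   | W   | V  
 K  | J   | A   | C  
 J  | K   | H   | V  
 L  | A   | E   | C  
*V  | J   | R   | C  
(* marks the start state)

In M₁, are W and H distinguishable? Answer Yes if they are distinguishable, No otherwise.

Every state is reachable, so we keep all 10.
P0 = {A,C,E,H,L,V,W} | {J,K,R}.
On input 0, block {A,C,E,H,L,V,W} splits into {A,H,L,W} and {C,E,V}.
Refine {C,E,V} on symbol 2: members go to different blocks, giving {C,V} and {E}.
No further refinement is possible. Final partition (4 blocks): {A,H,L,W} | {J,K,R} | {C,V} | {E}.
W and H lie in the same block of the stable partition, so they are equivalent — no string distinguishes them.

No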